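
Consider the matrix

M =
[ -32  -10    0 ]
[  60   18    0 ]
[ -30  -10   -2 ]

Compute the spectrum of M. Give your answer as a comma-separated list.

-12, -2, -2

Set up det(λI - M) = 0.
Expanding the 3×3 determinant: p(λ) = λ^3 + 16λ^2 + 52λ + 48.
Since p(-2) = 0, λ = -2 is a root.
Factor out (λ + 2): p(λ) = (λ + 2)·(λ^2 + 14λ + 24).
The quadratic factors as (λ + 12)·(λ + 2).
Eigenvalues: -12, -2, -2.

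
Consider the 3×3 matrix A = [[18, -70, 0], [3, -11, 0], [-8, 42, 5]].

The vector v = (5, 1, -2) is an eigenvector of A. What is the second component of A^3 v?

First find the eigenvalue: Av = (20, 4, -8) = 4·(5, 1, -2), so λ = 4.
Then A^3 v = λ^3·v = 4^3·(5, 1, -2) = 64·(5, 1, -2) = (320, 64, -128).

64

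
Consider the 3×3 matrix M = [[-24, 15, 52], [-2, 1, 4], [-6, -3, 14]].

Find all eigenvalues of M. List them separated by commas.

-6, -5, 2

Compute the characteristic polynomial p(λ) = det(λI - M).
Expanding along the first row, p(λ) = λ^3 + 9λ^2 + 8λ - 60.
Rational-root test: λ = 2 gives p(2) = 0.
Factor out (λ - 2): p(λ) = (λ - 2)·(λ^2 + 11λ + 30).
The quadratic factors as (λ + 6)·(λ + 5).
Eigenvalues: -6, -5, 2.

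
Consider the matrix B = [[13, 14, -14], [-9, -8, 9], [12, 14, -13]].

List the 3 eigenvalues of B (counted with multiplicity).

-8, -1, 1

Compute the characteristic polynomial p(λ) = det(λI - B).
Cofactor expansion gives p(λ) = λ^3 + 8λ^2 - λ - 8.
Rational-root test: λ = -1 gives p(-1) = 0.
Factor out (λ + 1): p(λ) = (λ + 1)·(λ^2 + 7λ - 8).
The quadratic factors as (λ + 8)·(λ - 1).
Eigenvalues: -8, -1, 1.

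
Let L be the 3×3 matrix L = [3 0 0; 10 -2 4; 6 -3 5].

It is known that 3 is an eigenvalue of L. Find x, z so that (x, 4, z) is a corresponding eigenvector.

2, 0

We need (L - 3I)v = 0.
L - 3I = [[0, 0, 0], [10, -5, 4], [6, -3, 2]].
Row 1: (0)·x + (0)·4 + (0)·z = 0
Row 2: (10)·x + (-5)·4 + (4)·z = 0
Row 3: (6)·x + (-3)·4 + (2)·z = 0
Solving gives x = 2, z = 0.
Check: L·(2, 4, 0) = (6, 12, 0) = 3·(2, 4, 0).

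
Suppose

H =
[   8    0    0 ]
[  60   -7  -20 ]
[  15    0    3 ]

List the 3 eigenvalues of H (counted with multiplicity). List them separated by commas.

-7, 3, 8

The characteristic polynomial is p(t) = det(tI - H).
Expanding along the first row, p(t) = t^3 - 4t^2 - 53t + 168.
Since p(8) = 0, t = 8 is a root.
Dividing by (t - 8) leaves t^2 + 4t - 21.
The quadratic factors as (t + 7)·(t - 3).
Eigenvalues: -7, 3, 8.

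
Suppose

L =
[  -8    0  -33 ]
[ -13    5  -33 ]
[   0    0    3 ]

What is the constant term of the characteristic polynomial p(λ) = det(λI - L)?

120

p(0) = det(0·I − L) = det(−L) = (−1)^3·det(L).
det(L) = -120, so p(0) = 120.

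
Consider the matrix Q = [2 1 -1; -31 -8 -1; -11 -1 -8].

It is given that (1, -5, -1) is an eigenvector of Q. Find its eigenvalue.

-2

Compute Qv: Q·(1, -5, -1) = (-2, 10, 2).
Since Qv = λv, compare component 1: -2 = λ·1, so λ = -2.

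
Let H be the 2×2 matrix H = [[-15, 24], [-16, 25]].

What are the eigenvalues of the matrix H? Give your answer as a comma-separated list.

1, 9

det(H - sI) = (-15 - s)(25 - s) - (24)·(-16) = s^2 - 10s + 9.
This factors as (s - 1)·(s - 9) = 0.
Eigenvalues: 1, 9.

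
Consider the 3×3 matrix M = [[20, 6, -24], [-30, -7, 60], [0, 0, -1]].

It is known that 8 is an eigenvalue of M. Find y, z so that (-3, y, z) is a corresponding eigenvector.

We need (M - 8I)v = 0.
M - 8I = [[12, 6, -24], [-30, -15, 60], [0, 0, -9]].
Row 1: (12)·-3 + (6)·y + (-24)·z = 0
Row 2: (-30)·-3 + (-15)·y + (60)·z = 0
Row 3: (0)·-3 + (0)·y + (-9)·z = 0
Solving gives y = 6, z = 0.
Check: M·(-3, 6, 0) = (-24, 48, 0) = 8·(-3, 6, 0).

6, 0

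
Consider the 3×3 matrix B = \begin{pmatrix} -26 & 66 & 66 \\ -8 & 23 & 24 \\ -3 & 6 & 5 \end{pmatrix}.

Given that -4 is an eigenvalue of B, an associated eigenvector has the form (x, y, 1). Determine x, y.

We need (B + 4I)v = 0.
B + 4I = [[-22, 66, 66], [-8, 27, 24], [-3, 6, 9]].
Row 1: (-22)·x + (66)·y + (66)·1 = 0
Row 2: (-8)·x + (27)·y + (24)·1 = 0
Row 3: (-3)·x + (6)·y + (9)·1 = 0
Solving gives x = 3, y = 0.
Check: B·(3, 0, 1) = (-12, 0, -4) = -4·(3, 0, 1).

3, 0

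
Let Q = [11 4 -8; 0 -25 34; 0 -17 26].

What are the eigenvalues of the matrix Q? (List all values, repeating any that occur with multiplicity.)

-8, 9, 11

The characteristic polynomial is p(lambda) = det(lambda·I - Q).
Expanding along the first row, p(lambda) = lambda^3 - 12·lambda^2 - 61·lambda + 792.
Since p(11) = 0, lambda = 11 is a root.
Factor out (lambda - 11): p(lambda) = (lambda - 11)·(lambda^2 - lambda - 72).
The quadratic factors as (lambda + 8)·(lambda - 9).
Eigenvalues: -8, 9, 11.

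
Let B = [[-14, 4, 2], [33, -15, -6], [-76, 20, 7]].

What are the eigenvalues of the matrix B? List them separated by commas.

The characteristic polynomial is p(r) = det(rI - B).
Expanding the 3×3 determinant: p(r) = r^3 + 22r^2 + 147r + 270.
Since p(-9) = 0, r = -9 is a root.
Dividing by (r + 9) leaves r^2 + 13r + 30.
The quadratic factors as (r + 10)·(r + 3).
Eigenvalues: -10, -9, -3.

-10, -9, -3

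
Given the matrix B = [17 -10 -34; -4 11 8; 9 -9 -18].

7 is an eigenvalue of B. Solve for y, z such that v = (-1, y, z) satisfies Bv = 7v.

-1, 0

We need (B - 7I)v = 0.
B - 7I = [[10, -10, -34], [-4, 4, 8], [9, -9, -25]].
Row 1: (10)·-1 + (-10)·y + (-34)·z = 0
Row 2: (-4)·-1 + (4)·y + (8)·z = 0
Row 3: (9)·-1 + (-9)·y + (-25)·z = 0
Solving gives y = -1, z = 0.
Check: B·(-1, -1, 0) = (-7, -7, 0) = 7·(-1, -1, 0).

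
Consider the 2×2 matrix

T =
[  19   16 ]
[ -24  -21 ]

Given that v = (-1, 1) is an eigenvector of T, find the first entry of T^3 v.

-27

First find the eigenvalue: Tv = (-3, 3) = 3·(-1, 1), so λ = 3.
Then T^3 v = λ^3·v = 3^3·(-1, 1) = 27·(-1, 1) = (-27, 27).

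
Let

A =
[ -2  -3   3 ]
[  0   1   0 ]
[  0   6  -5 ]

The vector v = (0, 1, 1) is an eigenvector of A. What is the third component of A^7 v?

1

First find the eigenvalue: Av = (0, 1, 1) = 1·(0, 1, 1), so λ = 1.
Then A^7 v = λ^7·v = 1^7·(0, 1, 1) = 1·(0, 1, 1) = (0, 1, 1).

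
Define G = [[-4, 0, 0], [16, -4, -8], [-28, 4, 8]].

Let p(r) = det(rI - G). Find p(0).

0

p(0) = det(0·I − G) = det(−G) = (−1)^3·det(G).
det(G) = 0, so p(0) = 0.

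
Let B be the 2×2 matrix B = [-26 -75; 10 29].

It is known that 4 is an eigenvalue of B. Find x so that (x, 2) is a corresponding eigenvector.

-5

We need (B - 4I)v = 0.
B - 4I = [[-30, -75], [10, 25]].
Row 1: (-30)·x + (-75)·2 = 0
Row 2: (10)·x + (25)·2 = 0
Solving gives x = -5.
Check: B·(-5, 2) = (-20, 8) = 4·(-5, 2).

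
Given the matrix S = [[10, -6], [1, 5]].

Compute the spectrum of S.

det(S - λI) = (10 - λ)(5 - λ) - (-6)·(1) = λ^2 - 15λ + 56.
This factors as (λ - 7)·(λ - 8) = 0.
Eigenvalues: 7, 8.

7, 8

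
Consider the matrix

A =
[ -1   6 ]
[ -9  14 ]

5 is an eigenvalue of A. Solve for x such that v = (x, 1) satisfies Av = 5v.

We need (A - 5I)v = 0.
A - 5I = [[-6, 6], [-9, 9]].
Row 1: (-6)·x + (6)·1 = 0
Row 2: (-9)·x + (9)·1 = 0
Solving gives x = 1.
Check: A·(1, 1) = (5, 5) = 5·(1, 1).

1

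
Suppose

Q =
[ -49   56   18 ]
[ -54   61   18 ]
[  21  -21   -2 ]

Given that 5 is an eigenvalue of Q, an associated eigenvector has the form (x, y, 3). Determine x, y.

1, 0

We need (Q - 5I)v = 0.
Q - 5I = [[-54, 56, 18], [-54, 56, 18], [21, -21, -7]].
Row 1: (-54)·x + (56)·y + (18)·3 = 0
Row 2: (-54)·x + (56)·y + (18)·3 = 0
Row 3: (21)·x + (-21)·y + (-7)·3 = 0
Solving gives x = 1, y = 0.
Check: Q·(1, 0, 3) = (5, 0, 15) = 5·(1, 0, 3).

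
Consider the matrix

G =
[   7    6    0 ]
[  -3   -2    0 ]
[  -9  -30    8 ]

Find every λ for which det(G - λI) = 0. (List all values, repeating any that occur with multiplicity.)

1, 4, 8

Compute the characteristic polynomial p(t) = det(tI - G).
Expanding the 3×3 determinant: p(t) = t^3 - 13t^2 + 44t - 32.
Try t = 1: p(1) = 0, so 1 is a root.
Factor out (t - 1): p(t) = (t - 1)·(t^2 - 12t + 32).
The quadratic factors as (t - 4)·(t - 8).
Eigenvalues: 1, 4, 8.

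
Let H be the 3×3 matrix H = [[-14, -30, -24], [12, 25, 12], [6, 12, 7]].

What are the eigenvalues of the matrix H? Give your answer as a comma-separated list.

1, 7, 10

Compute the characteristic polynomial p(r) = det(rI - H).
Expanding along the first row, p(r) = r^3 - 18r^2 + 87r - 70.
Try r = 1: p(1) = 0, so 1 is a root.
Dividing by (r - 1) leaves r^2 - 17r + 70.
The quadratic factors as (r - 7)·(r - 10).
Eigenvalues: 1, 7, 10.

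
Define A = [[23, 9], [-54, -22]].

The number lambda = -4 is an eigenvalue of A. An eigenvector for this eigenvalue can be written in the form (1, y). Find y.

-3

We need (A + 4I)v = 0.
A + 4I = [[27, 9], [-54, -18]].
Row 1: (27)·1 + (9)·y = 0
Row 2: (-54)·1 + (-18)·y = 0
Solving gives y = -3.
Check: A·(1, -3) = (-4, 12) = -4·(1, -3).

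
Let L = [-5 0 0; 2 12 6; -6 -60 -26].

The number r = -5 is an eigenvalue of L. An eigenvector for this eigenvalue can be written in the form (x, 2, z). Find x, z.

We need (L + 5I)v = 0.
L + 5I = [[0, 0, 0], [2, 17, 6], [-6, -60, -21]].
Row 1: (0)·x + (0)·2 + (0)·z = 0
Row 2: (2)·x + (17)·2 + (6)·z = 0
Row 3: (-6)·x + (-60)·2 + (-21)·z = 0
Solving gives x = 1, z = -6.
Check: L·(1, 2, -6) = (-5, -10, 30) = -5·(1, 2, -6).

1, -6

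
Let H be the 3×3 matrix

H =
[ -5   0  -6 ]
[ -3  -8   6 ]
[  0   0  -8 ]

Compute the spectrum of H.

-8, -8, -5

Set up det(sI - H) = 0.
Expanding along the first row, p(s) = s^3 + 21s^2 + 144s + 320.
Since p(-8) = 0, s = -8 is a root.
Factor out (s + 8): p(s) = (s + 8)·(s^2 + 13s + 40).
The quadratic factors as (s + 8)·(s + 5).
Eigenvalues: -8, -8, -5.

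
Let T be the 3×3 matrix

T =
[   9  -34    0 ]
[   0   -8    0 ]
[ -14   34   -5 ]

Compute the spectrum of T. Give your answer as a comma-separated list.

-8, -5, 9

The characteristic polynomial is p(r) = det(rI - T).
Expanding the 3×3 determinant: p(r) = r^3 + 4r^2 - 77r - 360.
Try r = -8: p(-8) = 0, so -8 is a root.
Dividing by (r + 8) leaves r^2 - 4r - 45.
The quadratic factors as (r + 5)·(r - 9).
Eigenvalues: -8, -5, 9.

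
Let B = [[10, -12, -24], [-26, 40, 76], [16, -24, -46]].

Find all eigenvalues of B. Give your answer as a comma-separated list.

Set up det(lambda·I - B) = 0.
Cofactor expansion gives p(lambda) = lambda^3 - 4·lambda^2 - 4·lambda + 16.
Since p(-2) = 0, lambda = -2 is a root.
Dividing by (lambda + 2) leaves lambda^2 - 6·lambda + 8.
The quadratic factors as (lambda - 2)·(lambda - 4).
Eigenvalues: -2, 2, 4.

-2, 2, 4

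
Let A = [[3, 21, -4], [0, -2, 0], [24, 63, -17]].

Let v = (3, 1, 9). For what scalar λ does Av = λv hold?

-2

Compute Av: A·(3, 1, 9) = (-6, -2, -18).
Since Av = λv, compare component 1: -6 = λ·3, so λ = -2.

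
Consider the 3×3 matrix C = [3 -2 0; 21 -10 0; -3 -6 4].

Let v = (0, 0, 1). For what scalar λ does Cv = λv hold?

Compute Cv: C·(0, 0, 1) = (0, 0, 4).
Since Cv = λv, compare component 3: 4 = λ·1, so λ = 4.

4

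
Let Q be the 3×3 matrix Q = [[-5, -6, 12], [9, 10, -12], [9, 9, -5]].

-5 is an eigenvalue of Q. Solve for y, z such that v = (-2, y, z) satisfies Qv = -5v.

We need (Q + 5I)v = 0.
Q + 5I = [[0, -6, 12], [9, 15, -12], [9, 9, 0]].
Row 1: (0)·-2 + (-6)·y + (12)·z = 0
Row 2: (9)·-2 + (15)·y + (-12)·z = 0
Row 3: (9)·-2 + (9)·y + (0)·z = 0
Solving gives y = 2, z = 1.
Check: Q·(-2, 2, 1) = (10, -10, -5) = -5·(-2, 2, 1).

2, 1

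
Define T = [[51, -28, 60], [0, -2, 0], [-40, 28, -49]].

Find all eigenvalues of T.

-9, -2, 11

Compute the characteristic polynomial p(λ) = det(λI - T).
Expanding the 3×3 determinant: p(λ) = λ^3 - 103λ - 198.
Rational-root test: λ = -2 gives p(-2) = 0.
Factor out (λ + 2): p(λ) = (λ + 2)·(λ^2 - 2λ - 99).
The quadratic factors as (λ + 9)·(λ - 11).
Eigenvalues: -9, -2, 11.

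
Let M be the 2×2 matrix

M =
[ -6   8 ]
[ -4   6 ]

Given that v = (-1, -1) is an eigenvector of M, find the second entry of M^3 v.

First find the eigenvalue: Mv = (-2, -2) = 2·(-1, -1), so λ = 2.
Then M^3 v = λ^3·v = 2^3·(-1, -1) = 8·(-1, -1) = (-8, -8).

-8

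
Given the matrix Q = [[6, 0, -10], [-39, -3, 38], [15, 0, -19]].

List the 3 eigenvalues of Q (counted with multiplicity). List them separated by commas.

The characteristic polynomial is p(r) = det(rI - Q).
Expanding the 3×3 determinant: p(r) = r^3 + 16r^2 + 75r + 108.
Rational-root test: r = -9 gives p(-9) = 0.
Dividing by (r + 9) leaves r^2 + 7r + 12.
The quadratic factors as (r + 4)·(r + 3).
Eigenvalues: -9, -4, -3.

-9, -4, -3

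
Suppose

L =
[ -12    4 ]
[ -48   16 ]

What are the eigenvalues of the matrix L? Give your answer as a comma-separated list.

det(L - sI) = (-12 - s)(16 - s) - (4)·(-48) = s^2 - 4s.
This factors as s·(s - 4) = 0.
Eigenvalues: 0, 4.

0, 4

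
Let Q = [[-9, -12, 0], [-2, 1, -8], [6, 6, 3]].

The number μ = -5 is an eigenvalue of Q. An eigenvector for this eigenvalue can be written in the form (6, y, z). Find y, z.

-2, -3

We need (Q + 5I)v = 0.
Q + 5I = [[-4, -12, 0], [-2, 6, -8], [6, 6, 8]].
Row 1: (-4)·6 + (-12)·y + (0)·z = 0
Row 2: (-2)·6 + (6)·y + (-8)·z = 0
Row 3: (6)·6 + (6)·y + (8)·z = 0
Solving gives y = -2, z = -3.
Check: Q·(6, -2, -3) = (-30, 10, 15) = -5·(6, -2, -3).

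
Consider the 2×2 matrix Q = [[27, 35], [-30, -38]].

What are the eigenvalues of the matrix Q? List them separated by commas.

det(Q - lambda·I) = (27 - lambda)(-38 - lambda) - (35)·(-30) = lambda^2 + 11·lambda + 24.
This factors as (lambda + 8)·(lambda + 3) = 0.
Eigenvalues: -8, -3.

-8, -3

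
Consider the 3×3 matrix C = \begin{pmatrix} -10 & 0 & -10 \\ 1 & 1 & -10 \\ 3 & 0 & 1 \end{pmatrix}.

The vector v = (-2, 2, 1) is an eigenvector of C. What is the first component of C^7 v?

156250

First find the eigenvalue: Cv = (10, -10, -5) = -5·(-2, 2, 1), so λ = -5.
Then C^7 v = λ^7·v = (-5)^7·(-2, 2, 1) = -78125·(-2, 2, 1) = (156250, -156250, -78125).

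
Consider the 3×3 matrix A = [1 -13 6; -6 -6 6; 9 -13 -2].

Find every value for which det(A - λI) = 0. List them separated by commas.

-8, -6, 7

Compute the characteristic polynomial p(t) = det(tI - A).
Cofactor expansion gives p(t) = t^3 + 7t^2 - 50t - 336.
Try t = -6: p(-6) = 0, so -6 is a root.
Dividing by (t + 6) leaves t^2 + t - 56.
The quadratic factors as (t + 8)·(t - 7).
Eigenvalues: -8, -6, 7.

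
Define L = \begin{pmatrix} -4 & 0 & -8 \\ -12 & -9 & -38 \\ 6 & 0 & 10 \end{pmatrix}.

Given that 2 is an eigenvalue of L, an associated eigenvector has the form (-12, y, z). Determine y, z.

-18, 9

We need (L - 2I)v = 0.
L - 2I = [[-6, 0, -8], [-12, -11, -38], [6, 0, 8]].
Row 1: (-6)·-12 + (0)·y + (-8)·z = 0
Row 2: (-12)·-12 + (-11)·y + (-38)·z = 0
Row 3: (6)·-12 + (0)·y + (8)·z = 0
Solving gives y = -18, z = 9.
Check: L·(-12, -18, 9) = (-24, -36, 18) = 2·(-12, -18, 9).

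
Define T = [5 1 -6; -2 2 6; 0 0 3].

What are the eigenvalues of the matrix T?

3, 3, 4

Compute the characteristic polynomial p(lambda) = det(lambda·I - T).
Expanding the 3×3 determinant: p(lambda) = lambda^3 - 10·lambda^2 + 33·lambda - 36.
Try lambda = 3: p(3) = 0, so 3 is a root.
Factor out (lambda - 3): p(lambda) = (lambda - 3)·(lambda^2 - 7·lambda + 12).
The quadratic factors as (lambda - 3)·(lambda - 4).
Eigenvalues: 3, 3, 4.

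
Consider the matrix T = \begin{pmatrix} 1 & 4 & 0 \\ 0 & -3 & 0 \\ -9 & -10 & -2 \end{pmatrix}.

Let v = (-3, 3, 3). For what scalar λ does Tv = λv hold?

Compute Tv: T·(-3, 3, 3) = (9, -9, -9).
Since Tv = λv, compare component 1: 9 = λ·-3, so λ = -3.

-3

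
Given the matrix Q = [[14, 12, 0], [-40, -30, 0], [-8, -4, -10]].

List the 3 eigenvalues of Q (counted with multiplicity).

Compute the characteristic polynomial p(s) = det(sI - Q).
Expanding along the first row, p(s) = s^3 + 26s^2 + 220s + 600.
Try s = -10: p(-10) = 0, so -10 is a root.
Dividing by (s + 10) leaves s^2 + 16s + 60.
The quadratic factors as (s + 10)·(s + 6).
Eigenvalues: -10, -10, -6.

-10, -10, -6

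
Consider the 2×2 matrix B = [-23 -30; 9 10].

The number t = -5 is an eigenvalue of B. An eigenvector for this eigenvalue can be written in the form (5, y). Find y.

-3

We need (B + 5I)v = 0.
B + 5I = [[-18, -30], [9, 15]].
Row 1: (-18)·5 + (-30)·y = 0
Row 2: (9)·5 + (15)·y = 0
Solving gives y = -3.
Check: B·(5, -3) = (-25, 15) = -5·(5, -3).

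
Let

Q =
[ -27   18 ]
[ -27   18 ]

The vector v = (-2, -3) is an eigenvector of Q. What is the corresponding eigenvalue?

0

Compute Qv: Q·(-2, -3) = (0, 0).
Since Qv = λv, compare component 1: 0 = λ·-2, so λ = 0.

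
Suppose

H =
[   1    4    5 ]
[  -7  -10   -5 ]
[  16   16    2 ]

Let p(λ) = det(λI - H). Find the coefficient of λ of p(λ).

p(λ) = λ^3 + 7λ^2 - 36.
The coefficient of λ is 0.

0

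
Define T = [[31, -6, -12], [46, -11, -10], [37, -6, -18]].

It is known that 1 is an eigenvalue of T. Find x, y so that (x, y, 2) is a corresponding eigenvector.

2, 6

We need (T - 1I)v = 0.
T - 1I = [[30, -6, -12], [46, -12, -10], [37, -6, -19]].
Row 1: (30)·x + (-6)·y + (-12)·2 = 0
Row 2: (46)·x + (-12)·y + (-10)·2 = 0
Row 3: (37)·x + (-6)·y + (-19)·2 = 0
Solving gives x = 2, y = 6.
Check: T·(2, 6, 2) = (2, 6, 2) = 1·(2, 6, 2).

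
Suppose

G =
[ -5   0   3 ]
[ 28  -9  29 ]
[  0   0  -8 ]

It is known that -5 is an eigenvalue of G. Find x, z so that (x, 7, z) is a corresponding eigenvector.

1, 0

We need (G + 5I)v = 0.
G + 5I = [[0, 0, 3], [28, -4, 29], [0, 0, -3]].
Row 1: (0)·x + (0)·7 + (3)·z = 0
Row 2: (28)·x + (-4)·7 + (29)·z = 0
Row 3: (0)·x + (0)·7 + (-3)·z = 0
Solving gives x = 1, z = 0.
Check: G·(1, 7, 0) = (-5, -35, 0) = -5·(1, 7, 0).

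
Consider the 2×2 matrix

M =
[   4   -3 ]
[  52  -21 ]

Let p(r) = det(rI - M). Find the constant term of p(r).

p(r) = r^2 + 17r + 72.
The constant term is 72.

72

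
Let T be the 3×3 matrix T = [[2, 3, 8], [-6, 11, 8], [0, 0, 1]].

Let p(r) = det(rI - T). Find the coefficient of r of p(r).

p(r) = r^3 - 14r^2 + 53r - 40.
The coefficient of r is 53.

53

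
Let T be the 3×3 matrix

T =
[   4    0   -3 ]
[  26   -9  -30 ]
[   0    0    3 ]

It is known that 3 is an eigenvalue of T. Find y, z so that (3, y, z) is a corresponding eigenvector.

We need (T - 3I)v = 0.
T - 3I = [[1, 0, -3], [26, -12, -30], [0, 0, 0]].
Row 1: (1)·3 + (0)·y + (-3)·z = 0
Row 2: (26)·3 + (-12)·y + (-30)·z = 0
Row 3: (0)·3 + (0)·y + (0)·z = 0
Solving gives y = 4, z = 1.
Check: T·(3, 4, 1) = (9, 12, 3) = 3·(3, 4, 1).

4, 1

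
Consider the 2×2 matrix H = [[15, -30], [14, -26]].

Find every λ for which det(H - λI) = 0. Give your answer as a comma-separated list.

-6, -5

det(H - λI) = (15 - λ)(-26 - λ) - (-30)·(14) = λ^2 + 11λ + 30.
This factors as (λ + 6)·(λ + 5) = 0.
Eigenvalues: -6, -5.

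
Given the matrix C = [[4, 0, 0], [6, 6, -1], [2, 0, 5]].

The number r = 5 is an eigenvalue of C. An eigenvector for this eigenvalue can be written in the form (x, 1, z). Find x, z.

0, 1

We need (C - 5I)v = 0.
C - 5I = [[-1, 0, 0], [6, 1, -1], [2, 0, 0]].
Row 1: (-1)·x + (0)·1 + (0)·z = 0
Row 2: (6)·x + (1)·1 + (-1)·z = 0
Row 3: (2)·x + (0)·1 + (0)·z = 0
Solving gives x = 0, z = 1.
Check: C·(0, 1, 1) = (0, 5, 5) = 5·(0, 1, 1).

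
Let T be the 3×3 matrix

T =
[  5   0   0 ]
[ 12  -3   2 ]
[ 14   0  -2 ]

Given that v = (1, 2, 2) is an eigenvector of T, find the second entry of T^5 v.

6250

First find the eigenvalue: Tv = (5, 10, 10) = 5·(1, 2, 2), so λ = 5.
Then T^5 v = λ^5·v = 5^5·(1, 2, 2) = 3125·(1, 2, 2) = (3125, 6250, 6250).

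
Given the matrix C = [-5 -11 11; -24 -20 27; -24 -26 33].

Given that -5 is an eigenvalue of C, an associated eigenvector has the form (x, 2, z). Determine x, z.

We need (C + 5I)v = 0.
C + 5I = [[0, -11, 11], [-24, -15, 27], [-24, -26, 38]].
Row 1: (0)·x + (-11)·2 + (11)·z = 0
Row 2: (-24)·x + (-15)·2 + (27)·z = 0
Row 3: (-24)·x + (-26)·2 + (38)·z = 0
Solving gives x = 1, z = 2.
Check: C·(1, 2, 2) = (-5, -10, -10) = -5·(1, 2, 2).

1, 2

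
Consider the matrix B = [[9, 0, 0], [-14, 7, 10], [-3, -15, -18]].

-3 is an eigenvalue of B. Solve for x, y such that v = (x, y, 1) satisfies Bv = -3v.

0, -1

We need (B + 3I)v = 0.
B + 3I = [[12, 0, 0], [-14, 10, 10], [-3, -15, -15]].
Row 1: (12)·x + (0)·y + (0)·1 = 0
Row 2: (-14)·x + (10)·y + (10)·1 = 0
Row 3: (-3)·x + (-15)·y + (-15)·1 = 0
Solving gives x = 0, y = -1.
Check: B·(0, -1, 1) = (0, 3, -3) = -3·(0, -1, 1).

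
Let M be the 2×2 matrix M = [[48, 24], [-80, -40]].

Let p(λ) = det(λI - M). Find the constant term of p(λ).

p(λ) = λ^2 - 8λ.
The constant term is 0.

0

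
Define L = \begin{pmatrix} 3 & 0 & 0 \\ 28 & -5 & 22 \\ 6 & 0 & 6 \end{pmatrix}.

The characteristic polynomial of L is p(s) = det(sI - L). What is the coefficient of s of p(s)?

p(s) = s^3 - 4s^2 - 27s + 90.
The coefficient of s is -27.

-27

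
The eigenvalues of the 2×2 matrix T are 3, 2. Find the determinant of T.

det(T) is the product of the eigenvalues: (3) · (2) = 6.

6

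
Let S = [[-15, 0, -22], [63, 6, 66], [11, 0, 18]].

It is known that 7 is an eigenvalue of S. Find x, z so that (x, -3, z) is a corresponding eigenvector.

We need (S - 7I)v = 0.
S - 7I = [[-22, 0, -22], [63, -1, 66], [11, 0, 11]].
Row 1: (-22)·x + (0)·-3 + (-22)·z = 0
Row 2: (63)·x + (-1)·-3 + (66)·z = 0
Row 3: (11)·x + (0)·-3 + (11)·z = 0
Solving gives x = 1, z = -1.
Check: S·(1, -3, -1) = (7, -21, -7) = 7·(1, -3, -1).

1, -1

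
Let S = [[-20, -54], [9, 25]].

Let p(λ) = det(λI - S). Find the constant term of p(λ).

-14

p(λ) = λ^2 - 5λ - 14.
The constant term is -14.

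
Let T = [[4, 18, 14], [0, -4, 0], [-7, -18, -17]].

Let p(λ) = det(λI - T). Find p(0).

p(0) = det(0·I − T) = det(−T) = (−1)^3·det(T).
det(T) = -120, so p(0) = 120.

120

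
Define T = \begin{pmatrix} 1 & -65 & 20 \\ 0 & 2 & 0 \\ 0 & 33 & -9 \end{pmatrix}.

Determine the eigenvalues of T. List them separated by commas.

-9, 1, 2

Compute the characteristic polynomial p(μ) = det(μI - T).
Cofactor expansion gives p(μ) = μ^3 + 6μ^2 - 25μ + 18.
Try μ = 1: p(1) = 0, so 1 is a root.
Factor out (μ - 1): p(μ) = (μ - 1)·(μ^2 + 7μ - 18).
The quadratic factors as (μ + 9)·(μ - 2).
Eigenvalues: -9, 1, 2.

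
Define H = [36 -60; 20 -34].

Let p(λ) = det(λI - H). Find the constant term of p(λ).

p(λ) = λ^2 - 2λ - 24.
The constant term is -24.

-24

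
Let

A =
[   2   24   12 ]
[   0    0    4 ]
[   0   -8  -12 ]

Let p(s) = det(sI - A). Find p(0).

p(0) = det(0·I − A) = det(−A) = (−1)^3·det(A).
det(A) = 64, so p(0) = -64.

-64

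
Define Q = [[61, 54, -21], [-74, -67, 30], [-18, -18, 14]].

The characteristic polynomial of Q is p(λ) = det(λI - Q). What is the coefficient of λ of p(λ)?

p(λ) = λ^3 - 8λ^2 - 13λ + 140.
The coefficient of λ is -13.

-13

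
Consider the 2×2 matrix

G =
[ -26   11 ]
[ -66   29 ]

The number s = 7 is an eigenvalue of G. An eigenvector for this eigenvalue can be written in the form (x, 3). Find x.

We need (G - 7I)v = 0.
G - 7I = [[-33, 11], [-66, 22]].
Row 1: (-33)·x + (11)·3 = 0
Row 2: (-66)·x + (22)·3 = 0
Solving gives x = 1.
Check: G·(1, 3) = (7, 21) = 7·(1, 3).

1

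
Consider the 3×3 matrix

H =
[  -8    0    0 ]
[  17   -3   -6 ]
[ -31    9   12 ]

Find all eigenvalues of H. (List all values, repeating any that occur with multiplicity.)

-8, 3, 6

Compute the characteristic polynomial p(t) = det(tI - H).
Expanding along the first row, p(t) = t^3 - t^2 - 54t + 144.
Since p(3) = 0, t = 3 is a root.
Dividing by (t - 3) leaves t^2 + 2t - 48.
The quadratic factors as (t + 8)·(t - 6).
Eigenvalues: -8, 3, 6.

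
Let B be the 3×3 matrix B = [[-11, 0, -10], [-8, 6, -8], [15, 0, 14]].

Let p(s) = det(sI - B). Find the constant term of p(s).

p(s) = s^3 - 9s^2 + 14s + 24.
The constant term is 24.

24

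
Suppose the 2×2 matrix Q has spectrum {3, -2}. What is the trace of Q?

trace(Q) is the sum of the eigenvalues: (3) + (-2) = 1.

1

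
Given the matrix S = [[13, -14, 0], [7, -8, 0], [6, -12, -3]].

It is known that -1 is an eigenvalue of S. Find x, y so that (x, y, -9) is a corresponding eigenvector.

We need (S + 1I)v = 0.
S + 1I = [[14, -14, 0], [7, -7, 0], [6, -12, -2]].
Row 1: (14)·x + (-14)·y + (0)·-9 = 0
Row 2: (7)·x + (-7)·y + (0)·-9 = 0
Row 3: (6)·x + (-12)·y + (-2)·-9 = 0
Solving gives x = 3, y = 3.
Check: S·(3, 3, -9) = (-3, -3, 9) = -1·(3, 3, -9).

3, 3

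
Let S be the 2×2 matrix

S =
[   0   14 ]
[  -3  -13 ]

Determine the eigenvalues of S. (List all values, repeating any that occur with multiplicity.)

-7, -6

det(S - λI) = (0 - λ)(-13 - λ) - (14)·(-3) = λ^2 + 13λ + 42.
This factors as (λ + 7)·(λ + 6) = 0.
Eigenvalues: -7, -6.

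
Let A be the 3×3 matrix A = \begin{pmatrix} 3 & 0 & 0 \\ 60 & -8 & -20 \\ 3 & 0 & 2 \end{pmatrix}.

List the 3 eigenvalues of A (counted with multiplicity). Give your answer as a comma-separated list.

Set up det(tI - A) = 0.
Expanding the 3×3 determinant: p(t) = t^3 + 3t^2 - 34t + 48.
Try t = 3: p(3) = 0, so 3 is a root.
Factor out (t - 3): p(t) = (t - 3)·(t^2 + 6t - 16).
The quadratic factors as (t + 8)·(t - 2).
Eigenvalues: -8, 2, 3.

-8, 2, 3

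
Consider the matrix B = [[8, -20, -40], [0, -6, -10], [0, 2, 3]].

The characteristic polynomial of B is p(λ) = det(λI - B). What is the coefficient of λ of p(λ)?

p(λ) = λ^3 - 5λ^2 - 22λ - 16.
The coefficient of λ is -22.

-22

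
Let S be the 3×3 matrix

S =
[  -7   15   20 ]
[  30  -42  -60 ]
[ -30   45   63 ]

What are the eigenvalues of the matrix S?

Compute the characteristic polynomial p(t) = det(tI - S).
Expanding the 3×3 determinant: p(t) = t^3 - 14t^2 + 57t - 72.
Try t = 8: p(8) = 0, so 8 is a root.
Dividing by (t - 8) leaves t^2 - 6t + 9.
The quadratic factor is (t - 3)^2.
Eigenvalues: 3, 3, 8.

3, 3, 8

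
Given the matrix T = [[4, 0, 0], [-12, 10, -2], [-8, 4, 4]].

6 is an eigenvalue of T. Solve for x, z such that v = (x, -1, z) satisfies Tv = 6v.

We need (T - 6I)v = 0.
T - 6I = [[-2, 0, 0], [-12, 4, -2], [-8, 4, -2]].
Row 1: (-2)·x + (0)·-1 + (0)·z = 0
Row 2: (-12)·x + (4)·-1 + (-2)·z = 0
Row 3: (-8)·x + (4)·-1 + (-2)·z = 0
Solving gives x = 0, z = -2.
Check: T·(0, -1, -2) = (0, -6, -12) = 6·(0, -1, -2).

0, -2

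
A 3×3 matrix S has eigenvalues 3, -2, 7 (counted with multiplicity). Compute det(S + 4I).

If S has eigenvalues 3, -2, 7, then S + 4I has eigenvalues 7, 2, 11.
det(S + 4I) = (7) · (2) · (11) = 154.

154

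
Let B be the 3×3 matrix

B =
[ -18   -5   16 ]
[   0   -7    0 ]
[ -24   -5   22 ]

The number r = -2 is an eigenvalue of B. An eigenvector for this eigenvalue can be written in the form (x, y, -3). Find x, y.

We need (B + 2I)v = 0.
B + 2I = [[-16, -5, 16], [0, -5, 0], [-24, -5, 24]].
Row 1: (-16)·x + (-5)·y + (16)·-3 = 0
Row 2: (0)·x + (-5)·y + (0)·-3 = 0
Row 3: (-24)·x + (-5)·y + (24)·-3 = 0
Solving gives x = -3, y = 0.
Check: B·(-3, 0, -3) = (6, 0, 6) = -2·(-3, 0, -3).

-3, 0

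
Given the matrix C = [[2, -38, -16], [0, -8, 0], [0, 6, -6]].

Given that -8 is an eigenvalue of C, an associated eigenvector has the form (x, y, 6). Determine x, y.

2, -2

We need (C + 8I)v = 0.
C + 8I = [[10, -38, -16], [0, 0, 0], [0, 6, 2]].
Row 1: (10)·x + (-38)·y + (-16)·6 = 0
Row 2: (0)·x + (0)·y + (0)·6 = 0
Row 3: (0)·x + (6)·y + (2)·6 = 0
Solving gives x = 2, y = -2.
Check: C·(2, -2, 6) = (-16, 16, -48) = -8·(2, -2, 6).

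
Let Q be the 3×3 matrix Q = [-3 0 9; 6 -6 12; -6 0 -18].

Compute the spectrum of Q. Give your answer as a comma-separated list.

The characteristic polynomial is p(t) = det(tI - Q).
Expanding the 3×3 determinant: p(t) = t^3 + 27t^2 + 234t + 648.
Since p(-6) = 0, t = -6 is a root.
Factor out (t + 6): p(t) = (t + 6)·(t^2 + 21t + 108).
The quadratic factors as (t + 12)·(t + 9).
Eigenvalues: -12, -9, -6.

-12, -9, -6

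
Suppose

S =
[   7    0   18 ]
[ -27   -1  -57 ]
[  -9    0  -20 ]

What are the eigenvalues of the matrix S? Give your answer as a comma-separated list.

-11, -2, -1

Set up det(μI - S) = 0.
Expanding the 3×3 determinant: p(μ) = μ^3 + 14μ^2 + 35μ + 22.
Since p(-2) = 0, μ = -2 is a root.
Factor out (μ + 2): p(μ) = (μ + 2)·(μ^2 + 12μ + 11).
The quadratic factors as (μ + 11)·(μ + 1).
Eigenvalues: -11, -2, -1.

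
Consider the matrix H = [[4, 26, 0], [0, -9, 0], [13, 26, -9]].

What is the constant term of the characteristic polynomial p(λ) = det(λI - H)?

p(0) = det(0·I − H) = det(−H) = (−1)^3·det(H).
det(H) = 324, so p(0) = -324.

-324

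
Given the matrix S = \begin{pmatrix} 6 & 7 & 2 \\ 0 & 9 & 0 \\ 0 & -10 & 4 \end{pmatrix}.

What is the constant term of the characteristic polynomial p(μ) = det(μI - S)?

p(0) = det(0·I − S) = det(−S) = (−1)^3·det(S).
det(S) = 216, so p(0) = -216.

-216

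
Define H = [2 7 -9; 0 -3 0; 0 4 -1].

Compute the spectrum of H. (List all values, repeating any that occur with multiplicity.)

-3, -1, 2

The characteristic polynomial is p(μ) = det(μI - H).
Cofactor expansion gives p(μ) = μ^3 + 2μ^2 - 5μ - 6.
Since p(2) = 0, μ = 2 is a root.
Dividing by (μ - 2) leaves μ^2 + 4μ + 3.
The quadratic factors as (μ + 3)·(μ + 1).
Eigenvalues: -3, -1, 2.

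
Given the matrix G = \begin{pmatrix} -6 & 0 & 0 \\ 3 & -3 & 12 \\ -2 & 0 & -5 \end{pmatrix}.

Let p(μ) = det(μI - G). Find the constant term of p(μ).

p(μ) = μ^3 + 14μ^2 + 63μ + 90.
The constant term is 90.

90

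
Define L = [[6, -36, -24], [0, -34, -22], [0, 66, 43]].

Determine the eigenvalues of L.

-1, 6, 10

The characteristic polynomial is p(r) = det(rI - L).
Expanding the 3×3 determinant: p(r) = r^3 - 15r^2 + 44r + 60.
Since p(-1) = 0, r = -1 is a root.
Factor out (r + 1): p(r) = (r + 1)·(r^2 - 16r + 60).
The quadratic factors as (r - 6)·(r - 10).
Eigenvalues: -1, 6, 10.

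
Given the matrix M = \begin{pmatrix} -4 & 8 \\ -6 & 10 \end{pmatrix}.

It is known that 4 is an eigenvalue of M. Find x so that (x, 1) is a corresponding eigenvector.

1

We need (M - 4I)v = 0.
M - 4I = [[-8, 8], [-6, 6]].
Row 1: (-8)·x + (8)·1 = 0
Row 2: (-6)·x + (6)·1 = 0
Solving gives x = 1.
Check: M·(1, 1) = (4, 4) = 4·(1, 1).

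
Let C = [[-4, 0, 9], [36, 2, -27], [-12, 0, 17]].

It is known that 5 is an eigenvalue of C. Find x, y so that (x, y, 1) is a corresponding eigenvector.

1, 3

We need (C - 5I)v = 0.
C - 5I = [[-9, 0, 9], [36, -3, -27], [-12, 0, 12]].
Row 1: (-9)·x + (0)·y + (9)·1 = 0
Row 2: (36)·x + (-3)·y + (-27)·1 = 0
Row 3: (-12)·x + (0)·y + (12)·1 = 0
Solving gives x = 1, y = 3.
Check: C·(1, 3, 1) = (5, 15, 5) = 5·(1, 3, 1).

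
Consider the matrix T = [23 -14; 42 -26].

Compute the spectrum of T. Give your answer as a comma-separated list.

-5, 2

det(T - tI) = (23 - t)(-26 - t) - (-14)·(42) = t^2 + 3t - 10.
This factors as (t + 5)·(t - 2) = 0.
Eigenvalues: -5, 2.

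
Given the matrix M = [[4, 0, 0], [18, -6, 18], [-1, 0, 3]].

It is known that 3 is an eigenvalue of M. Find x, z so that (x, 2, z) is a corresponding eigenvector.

We need (M - 3I)v = 0.
M - 3I = [[1, 0, 0], [18, -9, 18], [-1, 0, 0]].
Row 1: (1)·x + (0)·2 + (0)·z = 0
Row 2: (18)·x + (-9)·2 + (18)·z = 0
Row 3: (-1)·x + (0)·2 + (0)·z = 0
Solving gives x = 0, z = 1.
Check: M·(0, 2, 1) = (0, 6, 3) = 3·(0, 2, 1).

0, 1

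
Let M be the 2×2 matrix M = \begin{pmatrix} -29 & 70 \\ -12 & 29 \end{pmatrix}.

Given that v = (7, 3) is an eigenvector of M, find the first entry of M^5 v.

First find the eigenvalue: Mv = (7, 3) = 1·(7, 3), so λ = 1.
Then M^5 v = λ^5·v = 1^5·(7, 3) = 1·(7, 3) = (7, 3).

7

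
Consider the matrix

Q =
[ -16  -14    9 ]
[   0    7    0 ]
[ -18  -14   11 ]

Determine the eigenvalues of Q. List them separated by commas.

-7, 2, 7

The characteristic polynomial is p(λ) = det(λI - Q).
Expanding the 3×3 determinant: p(λ) = λ^3 - 2λ^2 - 49λ + 98.
Try λ = -7: p(-7) = 0, so -7 is a root.
Dividing by (λ + 7) leaves λ^2 - 9λ + 14.
The quadratic factors as (λ - 2)·(λ - 7).
Eigenvalues: -7, 2, 7.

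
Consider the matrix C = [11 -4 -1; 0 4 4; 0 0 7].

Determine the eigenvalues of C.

C is upper triangular, so its eigenvalues are the diagonal entries.
Diagonal: 11, 4, 7.

4, 7, 11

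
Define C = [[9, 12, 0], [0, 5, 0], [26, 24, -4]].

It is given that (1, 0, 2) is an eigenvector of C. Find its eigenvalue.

9

Compute Cv: C·(1, 0, 2) = (9, 0, 18).
Since Cv = λv, compare component 1: 9 = λ·1, so λ = 9.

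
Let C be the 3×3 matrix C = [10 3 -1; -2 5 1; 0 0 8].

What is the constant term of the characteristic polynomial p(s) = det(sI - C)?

p(0) = det(0·I − C) = det(−C) = (−1)^3·det(C).
det(C) = 448, so p(0) = -448.

-448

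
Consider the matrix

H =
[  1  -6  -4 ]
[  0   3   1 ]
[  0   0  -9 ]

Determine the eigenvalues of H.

-9, 1, 3

H is upper triangular, so its eigenvalues are the diagonal entries.
Diagonal: 1, 3, -9.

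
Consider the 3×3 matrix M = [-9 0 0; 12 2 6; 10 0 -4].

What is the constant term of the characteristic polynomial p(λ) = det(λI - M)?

p(0) = det(0·I − M) = det(−M) = (−1)^3·det(M).
det(M) = 72, so p(0) = -72.

-72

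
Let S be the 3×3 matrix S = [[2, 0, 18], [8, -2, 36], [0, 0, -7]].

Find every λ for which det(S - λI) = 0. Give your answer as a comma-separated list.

-7, -2, 2

Set up det(λI - S) = 0.
Cofactor expansion gives p(λ) = λ^3 + 7λ^2 - 4λ - 28.
Since p(-2) = 0, λ = -2 is a root.
Factor out (λ + 2): p(λ) = (λ + 2)·(λ^2 + 5λ - 14).
The quadratic factors as (λ + 7)·(λ - 2).
Eigenvalues: -7, -2, 2.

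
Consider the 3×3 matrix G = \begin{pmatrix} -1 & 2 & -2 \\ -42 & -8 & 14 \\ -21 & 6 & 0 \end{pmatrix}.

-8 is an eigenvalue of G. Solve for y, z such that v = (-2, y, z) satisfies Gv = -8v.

1, -6

We need (G + 8I)v = 0.
G + 8I = [[7, 2, -2], [-42, 0, 14], [-21, 6, 8]].
Row 1: (7)·-2 + (2)·y + (-2)·z = 0
Row 2: (-42)·-2 + (0)·y + (14)·z = 0
Row 3: (-21)·-2 + (6)·y + (8)·z = 0
Solving gives y = 1, z = -6.
Check: G·(-2, 1, -6) = (16, -8, 48) = -8·(-2, 1, -6).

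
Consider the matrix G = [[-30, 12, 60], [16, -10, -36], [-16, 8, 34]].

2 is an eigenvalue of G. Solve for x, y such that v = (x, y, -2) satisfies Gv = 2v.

We need (G - 2I)v = 0.
G - 2I = [[-32, 12, 60], [16, -12, -36], [-16, 8, 32]].
Row 1: (-32)·x + (12)·y + (60)·-2 = 0
Row 2: (16)·x + (-12)·y + (-36)·-2 = 0
Row 3: (-16)·x + (8)·y + (32)·-2 = 0
Solving gives x = -3, y = 2.
Check: G·(-3, 2, -2) = (-6, 4, -4) = 2·(-3, 2, -2).

-3, 2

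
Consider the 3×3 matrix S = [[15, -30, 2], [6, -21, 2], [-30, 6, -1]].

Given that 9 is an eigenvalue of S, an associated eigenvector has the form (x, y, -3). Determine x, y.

We need (S - 9I)v = 0.
S - 9I = [[6, -30, 2], [6, -30, 2], [-30, 6, -10]].
Row 1: (6)·x + (-30)·y + (2)·-3 = 0
Row 2: (6)·x + (-30)·y + (2)·-3 = 0
Row 3: (-30)·x + (6)·y + (-10)·-3 = 0
Solving gives x = 1, y = 0.
Check: S·(1, 0, -3) = (9, 0, -27) = 9·(1, 0, -3).

1, 0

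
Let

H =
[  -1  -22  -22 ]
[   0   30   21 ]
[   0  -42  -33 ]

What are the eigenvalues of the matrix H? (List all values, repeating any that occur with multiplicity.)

-12, -1, 9

Set up det(sI - H) = 0.
Expanding along the first row, p(s) = s^3 + 4s^2 - 105s - 108.
Since p(9) = 0, s = 9 is a root.
Dividing by (s - 9) leaves s^2 + 13s + 12.
The quadratic factors as (s + 12)·(s + 1).
Eigenvalues: -12, -1, 9.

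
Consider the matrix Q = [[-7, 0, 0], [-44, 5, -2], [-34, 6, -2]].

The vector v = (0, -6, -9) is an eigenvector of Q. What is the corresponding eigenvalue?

2

Compute Qv: Q·(0, -6, -9) = (0, -12, -18).
Since Qv = λv, compare component 2: -12 = λ·-6, so λ = 2.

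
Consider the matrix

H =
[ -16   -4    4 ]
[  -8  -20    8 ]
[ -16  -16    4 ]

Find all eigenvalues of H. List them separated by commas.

Compute the characteristic polynomial p(r) = det(rI - H).
Cofactor expansion gives p(r) = r^3 + 32r^2 + 336r + 1152.
Rational-root test: r = -8 gives p(-8) = 0.
Dividing by (r + 8) leaves r^2 + 24r + 144.
The quadratic factor is (r + 12)^2.
Eigenvalues: -12, -12, -8.

-12, -12, -8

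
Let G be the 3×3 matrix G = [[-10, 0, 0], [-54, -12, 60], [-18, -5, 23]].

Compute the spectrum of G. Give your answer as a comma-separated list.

Compute the characteristic polynomial p(λ) = det(λI - G).
Expanding the 3×3 determinant: p(λ) = λ^3 - λ^2 - 86λ + 240.
Try λ = 8: p(8) = 0, so 8 is a root.
Factor out (λ - 8): p(λ) = (λ - 8)·(λ^2 + 7λ - 30).
The quadratic factors as (λ + 10)·(λ - 3).
Eigenvalues: -10, 3, 8.

-10, 3, 8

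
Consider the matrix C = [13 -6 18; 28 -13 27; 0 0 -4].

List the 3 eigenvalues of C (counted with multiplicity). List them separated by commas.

-4, -1, 1

The characteristic polynomial is p(r) = det(rI - C).
Expanding the 3×3 determinant: p(r) = r^3 + 4r^2 - r - 4.
Try r = 1: p(1) = 0, so 1 is a root.
Factor out (r - 1): p(r) = (r - 1)·(r^2 + 5r + 4).
The quadratic factors as (r + 4)·(r + 1).
Eigenvalues: -4, -1, 1.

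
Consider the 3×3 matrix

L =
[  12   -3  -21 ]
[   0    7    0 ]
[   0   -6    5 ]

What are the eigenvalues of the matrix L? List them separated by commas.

5, 7, 12

Compute the characteristic polynomial p(lambda) = det(lambda·I - L).
Expanding the 3×3 determinant: p(lambda) = lambda^3 - 24·lambda^2 + 179·lambda - 420.
Rational-root test: lambda = 12 gives p(12) = 0.
Factor out (lambda - 12): p(lambda) = (lambda - 12)·(lambda^2 - 12·lambda + 35).
The quadratic factors as (lambda - 5)·(lambda - 7).
Eigenvalues: 5, 7, 12.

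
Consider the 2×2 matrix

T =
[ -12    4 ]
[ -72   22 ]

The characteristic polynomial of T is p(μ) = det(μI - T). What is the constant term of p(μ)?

24

p(μ) = μ^2 - 10μ + 24.
The constant term is 24.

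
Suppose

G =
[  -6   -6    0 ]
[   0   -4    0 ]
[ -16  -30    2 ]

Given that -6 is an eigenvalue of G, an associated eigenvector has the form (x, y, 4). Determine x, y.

2, 0

We need (G + 6I)v = 0.
G + 6I = [[0, -6, 0], [0, 2, 0], [-16, -30, 8]].
Row 1: (0)·x + (-6)·y + (0)·4 = 0
Row 2: (0)·x + (2)·y + (0)·4 = 0
Row 3: (-16)·x + (-30)·y + (8)·4 = 0
Solving gives x = 2, y = 0.
Check: G·(2, 0, 4) = (-12, 0, -24) = -6·(2, 0, 4).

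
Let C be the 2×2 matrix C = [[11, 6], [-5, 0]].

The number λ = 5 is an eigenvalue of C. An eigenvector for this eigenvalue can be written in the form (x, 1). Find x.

-1

We need (C - 5I)v = 0.
C - 5I = [[6, 6], [-5, -5]].
Row 1: (6)·x + (6)·1 = 0
Row 2: (-5)·x + (-5)·1 = 0
Solving gives x = -1.
Check: C·(-1, 1) = (-5, 5) = 5·(-1, 1).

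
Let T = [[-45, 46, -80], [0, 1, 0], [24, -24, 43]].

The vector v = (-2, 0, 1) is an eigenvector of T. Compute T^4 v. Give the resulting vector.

(-1250, 0, 625)

First find the eigenvalue: Tv = (10, 0, -5) = -5·(-2, 0, 1), so λ = -5.
Then T^4 v = λ^4·v = (-5)^4·(-2, 0, 1) = 625·(-2, 0, 1) = (-1250, 0, 625).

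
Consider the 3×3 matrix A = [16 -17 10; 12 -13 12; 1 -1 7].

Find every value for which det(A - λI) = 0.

-1, 5, 6

Set up det(lambda·I - A) = 0.
Expanding along the first row, p(lambda) = lambda^3 - 10·lambda^2 + 19·lambda + 30.
Since p(-1) = 0, lambda = -1 is a root.
Factor out (lambda + 1): p(lambda) = (lambda + 1)·(lambda^2 - 11·lambda + 30).
The quadratic factors as (lambda - 5)·(lambda - 6).
Eigenvalues: -1, 5, 6.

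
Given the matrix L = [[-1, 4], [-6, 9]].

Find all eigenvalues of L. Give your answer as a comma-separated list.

3, 5

det(L - λI) = (-1 - λ)(9 - λ) - (4)·(-6) = λ^2 - 8λ + 15.
This factors as (λ - 3)·(λ - 5) = 0.
Eigenvalues: 3, 5.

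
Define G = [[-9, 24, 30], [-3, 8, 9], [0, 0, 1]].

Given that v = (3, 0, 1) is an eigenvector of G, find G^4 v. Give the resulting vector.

(3, 0, 1)

First find the eigenvalue: Gv = (3, 0, 1) = 1·(3, 0, 1), so λ = 1.
Then G^4 v = λ^4·v = 1^4·(3, 0, 1) = 1·(3, 0, 1) = (3, 0, 1).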